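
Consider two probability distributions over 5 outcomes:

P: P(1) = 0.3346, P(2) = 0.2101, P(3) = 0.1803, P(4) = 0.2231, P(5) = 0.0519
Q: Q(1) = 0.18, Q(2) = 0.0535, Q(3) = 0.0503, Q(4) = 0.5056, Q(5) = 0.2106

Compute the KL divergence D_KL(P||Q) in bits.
0.6778 bits

D_KL(P||Q) = Σ P(x) log₂(P(x)/Q(x))

Computing term by term:
  P(1)·log₂(P(1)/Q(1)) = 0.3346·log₂(0.3346/0.18) = 0.29928
  P(2)·log₂(P(2)/Q(2)) = 0.2101·log₂(0.2101/0.0535) = 0.41463
  P(3)·log₂(P(3)/Q(3)) = 0.1803·log₂(0.1803/0.0503) = 0.33207
  P(4)·log₂(P(4)/Q(4)) = 0.2231·log₂(0.2231/0.5056) = -0.26333
  P(5)·log₂(P(5)/Q(5)) = 0.0519·log₂(0.0519/0.2106) = -0.10487

D_KL(P||Q) = 0.29928 + 0.41463 + 0.33207 - 0.26333 - 0.10487 = 0.67778 ≈ 0.6778 bits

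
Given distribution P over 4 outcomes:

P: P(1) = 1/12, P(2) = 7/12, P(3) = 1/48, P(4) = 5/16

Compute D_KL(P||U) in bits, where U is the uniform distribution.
0.6069 bits

U(i) = 1/4 for all i

D_KL(P||U) = Σ P(x) log₂(P(x) / (1/4))
           = Σ P(x) log₂(P(x)) + log₂(4)
           = log₂(4) - H(P)

H(P) = -Σ P(x) log₂(P(x)):
  -P(1)·log₂(P(1)) = -(1/12)·log₂(1/12) = 0.29875
  -P(2)·log₂(P(2)) = -(7/12)·log₂(7/12) = 0.45360
  -P(3)·log₂(P(3)) = -(1/48)·log₂(1/48) = 0.11635
  -P(4)·log₂(P(4)) = -(5/16)·log₂(5/16) = 0.52440
H(P) = 0.29875 + 0.45360 + 0.11635 + 0.52440 = 1.39310 bits

log₂(4) = 2.00000 bits

D_KL(P||U) = 2.00000 - 1.39310 = 0.60690 ≈ 0.6069 bits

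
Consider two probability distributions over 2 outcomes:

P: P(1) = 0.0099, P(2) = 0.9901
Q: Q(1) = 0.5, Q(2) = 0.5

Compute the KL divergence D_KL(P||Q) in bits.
0.9199 bits

D_KL(P||Q) = Σ P(x) log₂(P(x)/Q(x))

Computing term by term:
  P(1)·log₂(P(1)/Q(1)) = 0.0099·log₂(0.0099/0.5) = -0.05602
  P(2)·log₂(P(2)/Q(2)) = 0.9901·log₂(0.9901/0.5) = 0.97589

D_KL(P||Q) = -0.05602 + 0.97589 = 0.91987 ≈ 0.9199 bits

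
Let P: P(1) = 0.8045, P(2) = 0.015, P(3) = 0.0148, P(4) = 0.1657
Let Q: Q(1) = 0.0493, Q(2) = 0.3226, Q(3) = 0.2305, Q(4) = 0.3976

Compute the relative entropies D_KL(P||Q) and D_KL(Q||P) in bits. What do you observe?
D_KL(P||Q) = 2.9066 bits, D_KL(Q||P) = 2.6446 bits. The two directions give different values (D_KL(P||Q) exceeds D_KL(Q||P) by 0.2620 bits): KL divergence is asymmetric.

D_KL(P||Q) = Σ P(x) log₂(P(x)/Q(x))

Computing term by term:
  P(1)·log₂(P(1)/Q(1)) = 0.8045·log₂(0.8045/0.0493) = 3.24087
  P(2)·log₂(P(2)/Q(2)) = 0.015·log₂(0.015/0.3226) = -0.06640
  P(3)·log₂(P(3)/Q(3)) = 0.0148·log₂(0.0148/0.2305) = -0.05862
  P(4)·log₂(P(4)/Q(4)) = 0.1657·log₂(0.1657/0.3976) = -0.20924

D_KL(P||Q) = 3.24087 - 0.06640 - 0.05862 - 0.20924 = 2.90661 ≈ 2.9066 bits

D_KL(Q||P) = Σ Q(x) log₂(Q(x)/P(x))

Computing term by term:
  Q(1)·log₂(Q(1)/P(1)) = 0.0493·log₂(0.0493/0.8045) = -0.19860
  Q(2)·log₂(Q(2)/P(2)) = 0.3226·log₂(0.3226/0.015) = 1.42806
  Q(3)·log₂(Q(3)/P(3)) = 0.2305·log₂(0.2305/0.0148) = 0.91303
  Q(4)·log₂(Q(4)/P(4)) = 0.3976·log₂(0.3976/0.1657) = 0.50207

D_KL(Q||P) = -0.19860 + 1.42806 + 0.91303 + 0.50207 = 2.64456 ≈ 2.6446 bits

These are NOT equal (difference: 0.2620 bits). KL divergence is asymmetric: D_KL(P||Q) ≠ D_KL(Q||P) in general.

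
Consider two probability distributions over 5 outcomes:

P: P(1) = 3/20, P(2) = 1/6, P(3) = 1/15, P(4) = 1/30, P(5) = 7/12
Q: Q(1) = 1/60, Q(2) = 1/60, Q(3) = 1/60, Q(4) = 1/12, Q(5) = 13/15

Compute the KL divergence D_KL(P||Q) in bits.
0.7852 bits

D_KL(P||Q) = Σ P(x) log₂(P(x)/Q(x))

Computing term by term:
  P(1)·log₂(P(1)/Q(1)) = (3/20)·log₂((3/20)/(1/60)) = 0.47549
  P(2)·log₂(P(2)/Q(2)) = (1/6)·log₂((1/6)/(1/60)) = 0.55365
  P(3)·log₂(P(3)/Q(3)) = (1/15)·log₂((1/15)/(1/60)) = 0.13333
  P(4)·log₂(P(4)/Q(4)) = (1/30)·log₂((1/30)/(1/12)) = -0.04406
  P(5)·log₂(P(5)/Q(5)) = (7/12)·log₂((7/12)/(13/15)) = -0.33317

D_KL(P||Q) = 0.47549 + 0.55365 + 0.13333 - 0.04406 - 0.33317 = 0.78524 ≈ 0.7852 bits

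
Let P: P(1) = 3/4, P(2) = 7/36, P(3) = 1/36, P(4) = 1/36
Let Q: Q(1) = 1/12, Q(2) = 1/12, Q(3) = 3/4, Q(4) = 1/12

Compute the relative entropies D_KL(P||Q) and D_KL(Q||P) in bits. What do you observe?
D_KL(P||Q) = 2.4390 bits, D_KL(Q||P) = 3.3322 bits. The two directions give different values (D_KL(Q||P) exceeds D_KL(P||Q) by 0.8932 bits): KL divergence is asymmetric.

D_KL(P||Q) = Σ P(x) log₂(P(x)/Q(x))

Computing term by term:
  P(1)·log₂(P(1)/Q(1)) = (3/4)·log₂((3/4)/(1/12)) = 2.37744
  P(2)·log₂(P(2)/Q(2)) = (7/36)·log₂((7/36)/(1/12)) = 0.23769
  P(3)·log₂(P(3)/Q(3)) = (1/36)·log₂((1/36)/(3/4)) = -0.13208
  P(4)·log₂(P(4)/Q(4)) = (1/36)·log₂((1/36)/(1/12)) = -0.04403

D_KL(P||Q) = 2.37744 + 0.23769 - 0.13208 - 0.04403 = 2.43902 ≈ 2.4390 bits

D_KL(Q||P) = Σ Q(x) log₂(Q(x)/P(x))

Computing term by term:
  Q(1)·log₂(Q(1)/P(1)) = (1/12)·log₂((1/12)/(3/4)) = -0.26416
  Q(2)·log₂(Q(2)/P(2)) = (1/12)·log₂((1/12)/(7/36)) = -0.10187
  Q(3)·log₂(Q(3)/P(3)) = (3/4)·log₂((3/4)/(1/36)) = 3.56617
  Q(4)·log₂(Q(4)/P(4)) = (1/12)·log₂((1/12)/(1/36)) = 0.13208

D_KL(Q||P) = -0.26416 - 0.10187 + 3.56617 + 0.13208 = 3.33222 ≈ 3.3322 bits

These are NOT equal (difference: 0.8932 bits). KL divergence is asymmetric: D_KL(P||Q) ≠ D_KL(Q||P) in general.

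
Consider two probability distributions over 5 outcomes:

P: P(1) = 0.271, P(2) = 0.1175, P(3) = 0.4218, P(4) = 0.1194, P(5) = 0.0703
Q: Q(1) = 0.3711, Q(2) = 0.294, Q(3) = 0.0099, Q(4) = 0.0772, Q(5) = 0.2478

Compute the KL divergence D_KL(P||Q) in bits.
1.9522 bits

D_KL(P||Q) = Σ P(x) log₂(P(x)/Q(x))

Computing term by term:
  P(1)·log₂(P(1)/Q(1)) = 0.271·log₂(0.271/0.3711) = -0.12290
  P(2)·log₂(P(2)/Q(2)) = 0.1175·log₂(0.1175/0.294) = -0.15547
  P(3)·log₂(P(3)/Q(3)) = 0.4218·log₂(0.4218/0.0099) = 2.28320
  P(4)·log₂(P(4)/Q(4)) = 0.1194·log₂(0.1194/0.0772) = 0.07512
  P(5)·log₂(P(5)/Q(5)) = 0.0703·log₂(0.0703/0.2478) = -0.12778

D_KL(P||Q) = -0.12290 - 0.15547 + 2.28320 + 0.07512 - 0.12778 = 1.95217 ≈ 1.9522 bits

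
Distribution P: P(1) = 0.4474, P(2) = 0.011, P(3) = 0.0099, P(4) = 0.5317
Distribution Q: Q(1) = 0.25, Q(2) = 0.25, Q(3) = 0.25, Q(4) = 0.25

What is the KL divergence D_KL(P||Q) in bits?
0.8588 bits

D_KL(P||Q) = Σ P(x) log₂(P(x)/Q(x))

Computing term by term:
  P(1)·log₂(P(1)/Q(1)) = 0.4474·log₂(0.4474/0.25) = 0.37565
  P(2)·log₂(P(2)/Q(2)) = 0.011·log₂(0.011/0.25) = -0.04957
  P(3)·log₂(P(3)/Q(3)) = 0.0099·log₂(0.0099/0.25) = -0.04612
  P(4)·log₂(P(4)/Q(4)) = 0.5317·log₂(0.5317/0.25) = 0.57885

D_KL(P||Q) = 0.37565 - 0.04957 - 0.04612 + 0.57885 = 0.85881 ≈ 0.8588 bits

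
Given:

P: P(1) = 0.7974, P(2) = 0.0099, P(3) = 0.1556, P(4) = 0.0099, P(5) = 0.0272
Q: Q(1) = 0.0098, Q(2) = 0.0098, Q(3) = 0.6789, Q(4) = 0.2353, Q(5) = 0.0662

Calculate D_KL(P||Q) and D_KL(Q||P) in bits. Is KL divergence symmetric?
D_KL(P||Q) = 4.6499 bits, D_KL(Q||P) = 2.5411 bits. No, KL divergence is not symmetric.

D_KL(P||Q) = Σ P(x) log₂(P(x)/Q(x))

Computing term by term:
  P(1)·log₂(P(1)/Q(1)) = 0.7974·log₂(0.7974/0.0098) = 5.06060
  P(2)·log₂(P(2)/Q(2)) = 0.0099·log₂(0.0099/0.0098) = 0.00015
  P(3)·log₂(P(3)/Q(3)) = 0.1556·log₂(0.1556/0.6789) = -0.33071
  P(4)·log₂(P(4)/Q(4)) = 0.0099·log₂(0.0099/0.2353) = -0.04525
  P(5)·log₂(P(5)/Q(5)) = 0.0272·log₂(0.0272/0.0662) = -0.03490

D_KL(P||Q) = 5.06060 + 0.00015 - 0.33071 - 0.04525 - 0.03490 = 4.64989 ≈ 4.6499 bits

D_KL(Q||P) = Σ Q(x) log₂(Q(x)/P(x))

Computing term by term:
  Q(1)·log₂(Q(1)/P(1)) = 0.0098·log₂(0.0098/0.7974) = -0.06219
  Q(2)·log₂(Q(2)/P(2)) = 0.0098·log₂(0.0098/0.0099) = -0.00014
  Q(3)·log₂(Q(3)/P(3)) = 0.6789·log₂(0.6789/0.1556) = 1.44290
  Q(4)·log₂(Q(4)/P(4)) = 0.2353·log₂(0.2353/0.0099) = 1.07554
  Q(5)·log₂(Q(5)/P(5)) = 0.0662·log₂(0.0662/0.0272) = 0.08495

D_KL(Q||P) = -0.06219 - 0.00014 + 1.44290 + 1.07554 + 0.08495 = 2.54106 ≈ 2.5411 bits

These are NOT equal (difference: 2.1088 bits). KL divergence is asymmetric: D_KL(P||Q) ≠ D_KL(Q||P) in general.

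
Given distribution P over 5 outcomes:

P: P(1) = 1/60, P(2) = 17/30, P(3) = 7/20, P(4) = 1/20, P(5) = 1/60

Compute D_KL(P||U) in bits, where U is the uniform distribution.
0.9145 bits

U(i) = 1/5 for all i

D_KL(P||U) = Σ P(x) log₂(P(x) / (1/5))
           = Σ P(x) log₂(P(x)) + log₂(5)
           = log₂(5) - H(P)

H(P) = -Σ P(x) log₂(P(x)):
  -P(1)·log₂(P(1)) = -(1/60)·log₂(1/60) = 0.09845
  -P(2)·log₂(P(2)) = -(17/30)·log₂(17/30) = 0.46434
  -P(3)·log₂(P(3)) = -(7/20)·log₂(7/20) = 0.53010
  -P(4)·log₂(P(4)) = -(1/20)·log₂(1/20) = 0.21610
  -P(5)·log₂(P(5)) = -(1/60)·log₂(1/60) = 0.09845
H(P) = 0.09845 + 0.46434 + 0.53010 + 0.21610 + 0.09845 = 1.40744 bits

log₂(5) = 2.32193 bits

D_KL(P||U) = 2.32193 - 1.40744 = 0.91449 ≈ 0.9145 bits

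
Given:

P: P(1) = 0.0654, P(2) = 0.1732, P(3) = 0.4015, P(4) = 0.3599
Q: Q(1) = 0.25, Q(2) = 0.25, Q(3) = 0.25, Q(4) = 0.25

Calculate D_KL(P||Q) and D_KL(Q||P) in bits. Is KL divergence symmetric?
D_KL(P||Q) = 0.2454 bits, D_KL(Q||P) = 0.3137 bits. No, KL divergence is not symmetric.

D_KL(P||Q) = Σ P(x) log₂(P(x)/Q(x))

Computing term by term:
  P(1)·log₂(P(1)/Q(1)) = 0.0654·log₂(0.0654/0.25) = -0.12652
  P(2)·log₂(P(2)/Q(2)) = 0.1732·log₂(0.1732/0.25) = -0.09171
  P(3)·log₂(P(3)/Q(3)) = 0.4015·log₂(0.4015/0.25) = 0.27441
  P(4)·log₂(P(4)/Q(4)) = 0.3599·log₂(0.3599/0.25) = 0.18919

D_KL(P||Q) = -0.12652 - 0.09171 + 0.27441 + 0.18919 = 0.24537 ≈ 0.2454 bits

D_KL(Q||P) = Σ Q(x) log₂(Q(x)/P(x))

Computing term by term:
  Q(1)·log₂(Q(1)/P(1)) = 0.25·log₂(0.25/0.0654) = 0.48364
  Q(2)·log₂(Q(2)/P(2)) = 0.25·log₂(0.25/0.1732) = 0.13237
  Q(3)·log₂(Q(3)/P(3)) = 0.25·log₂(0.25/0.4015) = -0.17087
  Q(4)·log₂(Q(4)/P(4)) = 0.25·log₂(0.25/0.3599) = -0.13142

D_KL(Q||P) = 0.48364 + 0.13237 - 0.17087 - 0.13142 = 0.31372 ≈ 0.3137 bits

These are NOT equal (difference: 0.0683 bits). KL divergence is asymmetric: D_KL(P||Q) ≠ D_KL(Q||P) in general.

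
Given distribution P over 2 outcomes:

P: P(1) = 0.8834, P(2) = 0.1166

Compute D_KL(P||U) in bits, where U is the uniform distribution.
0.4805 bits

U(i) = 1/2 for all i

D_KL(P||U) = Σ P(x) log₂(P(x) / (1/2))
           = Σ P(x) log₂(P(x)) + log₂(2)
           = log₂(2) - H(P)

H(P) = -Σ P(x) log₂(P(x)):
  -P(1)·log₂(P(1)) = -(0.8834)·log₂(0.8834) = 0.15801
  -P(2)·log₂(P(2)) = -(0.1166)·log₂(0.1166) = 0.36150
H(P) = 0.15801 + 0.36150 = 0.51951 bits

log₂(2) = 1.00000 bits

D_KL(P||U) = 1.00000 - 0.51951 = 0.48049 ≈ 0.4805 bits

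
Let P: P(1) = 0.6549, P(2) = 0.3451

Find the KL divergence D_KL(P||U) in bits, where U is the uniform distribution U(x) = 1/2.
0.0704 bits

U(i) = 1/2 for all i

D_KL(P||U) = Σ P(x) log₂(P(x) / (1/2))
           = Σ P(x) log₂(P(x)) + log₂(2)
           = log₂(2) - H(P)

H(P) = -Σ P(x) log₂(P(x)):
  -P(1)·log₂(P(1)) = -(0.6549)·log₂(0.6549) = 0.39992
  -P(2)·log₂(P(2)) = -(0.3451)·log₂(0.3451) = 0.52970
H(P) = 0.39992 + 0.52970 = 0.92962 bits

log₂(2) = 1.00000 bits

D_KL(P||U) = 1.00000 - 0.92962 = 0.07038 ≈ 0.0704 bits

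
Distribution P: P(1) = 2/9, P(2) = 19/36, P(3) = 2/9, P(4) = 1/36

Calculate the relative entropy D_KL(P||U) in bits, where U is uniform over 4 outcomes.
0.4054 bits

U(i) = 1/4 for all i

D_KL(P||U) = Σ P(x) log₂(P(x) / (1/4))
           = Σ P(x) log₂(P(x)) + log₂(4)
           = log₂(4) - H(P)

H(P) = -Σ P(x) log₂(P(x)):
  -P(1)·log₂(P(1)) = -(2/9)·log₂(2/9) = 0.48221
  -P(2)·log₂(P(2)) = -(19/36)·log₂(19/36) = 0.48661
  -P(3)·log₂(P(3)) = -(2/9)·log₂(2/9) = 0.48221
  -P(4)·log₂(P(4)) = -(1/36)·log₂(1/36) = 0.14361
H(P) = 0.48221 + 0.48661 + 0.48221 + 0.14361 = 1.59464 bits

log₂(4) = 2.00000 bits

D_KL(P||U) = 2.00000 - 1.59464 = 0.40536 ≈ 0.4054 bits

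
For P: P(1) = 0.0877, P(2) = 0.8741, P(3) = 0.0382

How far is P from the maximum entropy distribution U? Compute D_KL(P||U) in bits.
0.9274 bits

U(i) = 1/3 for all i

D_KL(P||U) = Σ P(x) log₂(P(x) / (1/3))
           = Σ P(x) log₂(P(x)) + log₂(3)
           = log₂(3) - H(P)

H(P) = -Σ P(x) log₂(P(x)):
  -P(1)·log₂(P(1)) = -(0.0877)·log₂(0.0877) = 0.30794
  -P(2)·log₂(P(2)) = -(0.8741)·log₂(0.8741) = 0.16969
  -P(3)·log₂(P(3)) = -(0.0382)·log₂(0.0382) = 0.17993
H(P) = 0.30794 + 0.16969 + 0.17993 = 0.65756 bits

log₂(3) = 1.58496 bits

D_KL(P||U) = 1.58496 - 0.65756 = 0.92740 ≈ 0.9274 bits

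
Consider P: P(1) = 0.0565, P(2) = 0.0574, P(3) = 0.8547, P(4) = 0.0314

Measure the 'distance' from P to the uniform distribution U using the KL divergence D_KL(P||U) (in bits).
1.1787 bits

U(i) = 1/4 for all i

D_KL(P||U) = Σ P(x) log₂(P(x) / (1/4))
           = Σ P(x) log₂(P(x)) + log₂(4)
           = log₂(4) - H(P)

H(P) = -Σ P(x) log₂(P(x)):
  -P(1)·log₂(P(1)) = -(0.0565)·log₂(0.0565) = 0.23423
  -P(2)·log₂(P(2)) = -(0.0574)·log₂(0.0574) = 0.23665
  -P(3)·log₂(P(3)) = -(0.8547)·log₂(0.8547) = 0.19360
  -P(4)·log₂(P(4)) = -(0.0314)·log₂(0.0314) = 0.15678
H(P) = 0.23423 + 0.23665 + 0.19360 + 0.15678 = 0.82126 bits

log₂(4) = 2.00000 bits

D_KL(P||U) = 2.00000 - 0.82126 = 1.17874 ≈ 1.1787 bits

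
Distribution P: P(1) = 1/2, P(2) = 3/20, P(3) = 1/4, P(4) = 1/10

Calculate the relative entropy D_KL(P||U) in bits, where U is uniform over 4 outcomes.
0.2573 bits

U(i) = 1/4 for all i

D_KL(P||U) = Σ P(x) log₂(P(x) / (1/4))
           = Σ P(x) log₂(P(x)) + log₂(4)
           = log₂(4) - H(P)

H(P) = -Σ P(x) log₂(P(x)):
  -P(1)·log₂(P(1)) = -(1/2)·log₂(1/2) = 0.50000
  -P(2)·log₂(P(2)) = -(3/20)·log₂(3/20) = 0.41054
  -P(3)·log₂(P(3)) = -(1/4)·log₂(1/4) = 0.50000
  -P(4)·log₂(P(4)) = -(1/10)·log₂(1/10) = 0.33219
H(P) = 0.50000 + 0.41054 + 0.50000 + 0.33219 = 1.74273 bits

log₂(4) = 2.00000 bits

D_KL(P||U) = 2.00000 - 1.74273 = 0.25727 ≈ 0.2573 bits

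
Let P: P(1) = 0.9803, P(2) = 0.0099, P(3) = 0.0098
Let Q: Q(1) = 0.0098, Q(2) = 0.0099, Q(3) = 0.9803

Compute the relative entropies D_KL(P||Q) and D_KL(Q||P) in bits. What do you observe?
D_KL(P||Q) = 6.4483 bits, D_KL(Q||P) = 6.4483 bits. The two directions give the same value here, because Q is a self-inverse relabeling of P; in general KL divergence is asymmetric.

D_KL(P||Q) = Σ P(x) log₂(P(x)/Q(x))

Computing term by term:
  P(1)·log₂(P(1)/Q(1)) = 0.9803·log₂(0.9803/0.0098) = 6.51341
  P(2)·log₂(P(2)/Q(2)) = 0.0099·log₂(0.0099/0.0099) = 0.00000
  P(3)·log₂(P(3)/Q(3)) = 0.0098·log₂(0.0098/0.9803) = -0.06511

D_KL(P||Q) = 6.51341 + 0.00000 - 0.06511 = 6.44830 ≈ 6.4483 bits

D_KL(Q||P) = Σ Q(x) log₂(Q(x)/P(x))

Computing term by term:
  Q(1)·log₂(Q(1)/P(1)) = 0.0098·log₂(0.0098/0.9803) = -0.06511
  Q(2)·log₂(Q(2)/P(2)) = 0.0099·log₂(0.0099/0.0099) = 0.00000
  Q(3)·log₂(Q(3)/P(3)) = 0.9803·log₂(0.9803/0.0098) = 6.51341

D_KL(Q||P) = -0.06511 + 0.00000 + 6.51341 = 6.44830 ≈ 6.4483 bits

These ARE equal here. Q is P with outcomes relabeled (Q(1) = P(3), Q(3) = P(1)) by a relabeling that is its own inverse, so the two sums contain exactly the same terms in a different order. This is a special case — KL divergence is not symmetric in general: D_KL(P||Q) ≠ D_KL(Q||P) for most P, Q.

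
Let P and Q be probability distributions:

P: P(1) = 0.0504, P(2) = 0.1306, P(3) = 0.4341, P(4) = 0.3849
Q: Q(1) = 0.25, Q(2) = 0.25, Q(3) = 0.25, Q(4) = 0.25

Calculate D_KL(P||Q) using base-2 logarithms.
0.3464 bits

D_KL(P||Q) = Σ P(x) log₂(P(x)/Q(x))

Computing term by term:
  P(1)·log₂(P(1)/Q(1)) = 0.0504·log₂(0.0504/0.25) = -0.11645
  P(2)·log₂(P(2)/Q(2)) = 0.1306·log₂(0.1306/0.25) = -0.12234
  P(3)·log₂(P(3)/Q(3)) = 0.4341·log₂(0.4341/0.25) = 0.34559
  P(4)·log₂(P(4)/Q(4)) = 0.3849·log₂(0.3849/0.25) = 0.23962

D_KL(P||Q) = -0.11645 - 0.12234 + 0.34559 + 0.23962 = 0.34642 ≈ 0.3464 bits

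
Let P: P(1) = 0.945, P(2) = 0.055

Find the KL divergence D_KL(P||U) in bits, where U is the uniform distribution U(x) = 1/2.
0.6927 bits

U(i) = 1/2 for all i

D_KL(P||U) = Σ P(x) log₂(P(x) / (1/2))
           = Σ P(x) log₂(P(x)) + log₂(2)
           = log₂(2) - H(P)

H(P) = -Σ P(x) log₂(P(x)):
  -P(1)·log₂(P(1)) = -(0.945)·log₂(0.945) = 0.07713
  -P(2)·log₂(P(2)) = -(0.055)·log₂(0.055) = 0.23014
H(P) = 0.07713 + 0.23014 = 0.30727 bits

log₂(2) = 1.00000 bits

D_KL(P||U) = 1.00000 - 0.30727 = 0.69273 ≈ 0.6927 bits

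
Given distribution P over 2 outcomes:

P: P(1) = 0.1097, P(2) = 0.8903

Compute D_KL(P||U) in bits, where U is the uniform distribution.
0.5010 bits

U(i) = 1/2 for all i

D_KL(P||U) = Σ P(x) log₂(P(x) / (1/2))
           = Σ P(x) log₂(P(x)) + log₂(2)
           = log₂(2) - H(P)

H(P) = -Σ P(x) log₂(P(x)):
  -P(1)·log₂(P(1)) = -(0.1097)·log₂(0.1097) = 0.34976
  -P(2)·log₂(P(2)) = -(0.8903)·log₂(0.8903) = 0.14925
H(P) = 0.34976 + 0.14925 = 0.49901 bits

log₂(2) = 1.00000 bits

D_KL(P||U) = 1.00000 - 0.49901 = 0.50099 ≈ 0.5010 bits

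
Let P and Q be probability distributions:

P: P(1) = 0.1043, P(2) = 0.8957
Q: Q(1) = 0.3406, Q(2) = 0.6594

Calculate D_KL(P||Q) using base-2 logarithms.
0.2177 bits

D_KL(P||Q) = Σ P(x) log₂(P(x)/Q(x))

Computing term by term:
  P(1)·log₂(P(1)/Q(1)) = 0.1043·log₂(0.1043/0.3406) = -0.17808
  P(2)·log₂(P(2)/Q(2)) = 0.8957·log₂(0.8957/0.6594) = 0.39578

D_KL(P||Q) = -0.17808 + 0.39578 = 0.21770 ≈ 0.2177 bits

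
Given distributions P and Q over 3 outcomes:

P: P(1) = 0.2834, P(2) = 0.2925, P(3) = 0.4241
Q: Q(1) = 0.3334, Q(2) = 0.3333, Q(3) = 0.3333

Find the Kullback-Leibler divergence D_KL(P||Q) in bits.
0.0259 bits

D_KL(P||Q) = Σ P(x) log₂(P(x)/Q(x))

Computing term by term:
  P(1)·log₂(P(1)/Q(1)) = 0.2834·log₂(0.2834/0.3334) = -0.06643
  P(2)·log₂(P(2)/Q(2)) = 0.2925·log₂(0.2925/0.3333) = -0.05510
  P(3)·log₂(P(3)/Q(3)) = 0.4241·log₂(0.4241/0.3333) = 0.14741

D_KL(P||Q) = -0.06643 - 0.05510 + 0.14741 = 0.02588 ≈ 0.0259 bits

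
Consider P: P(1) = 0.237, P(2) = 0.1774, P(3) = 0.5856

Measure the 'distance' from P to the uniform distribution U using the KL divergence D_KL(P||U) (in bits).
0.1980 bits

U(i) = 1/3 for all i

D_KL(P||U) = Σ P(x) log₂(P(x) / (1/3))
           = Σ P(x) log₂(P(x)) + log₂(3)
           = log₂(3) - H(P)

H(P) = -Σ P(x) log₂(P(x)):
  -P(1)·log₂(P(1)) = -(0.237)·log₂(0.237) = 0.49226
  -P(2)·log₂(P(2)) = -(0.1774)·log₂(0.1774) = 0.44260
  -P(3)·log₂(P(3)) = -(0.5856)·log₂(0.5856) = 0.45209
H(P) = 0.49226 + 0.44260 + 0.45209 = 1.38695 bits

log₂(3) = 1.58496 bits

D_KL(P||U) = 1.58496 - 1.38695 = 0.19801 ≈ 0.1980 bits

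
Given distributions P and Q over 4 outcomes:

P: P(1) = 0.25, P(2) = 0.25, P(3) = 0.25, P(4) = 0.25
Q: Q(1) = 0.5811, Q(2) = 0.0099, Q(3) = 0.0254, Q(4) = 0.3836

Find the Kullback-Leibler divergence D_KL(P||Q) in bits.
1.5307 bits

D_KL(P||Q) = Σ P(x) log₂(P(x)/Q(x))

Computing term by term:
  P(1)·log₂(P(1)/Q(1)) = 0.25·log₂(0.25/0.5811) = -0.30421
  P(2)·log₂(P(2)/Q(2)) = 0.25·log₂(0.25/0.0099) = 1.16459
  P(3)·log₂(P(3)/Q(3)) = 0.25·log₂(0.25/0.0254) = 0.82476
  P(4)·log₂(P(4)/Q(4)) = 0.25·log₂(0.25/0.3836) = -0.15442

D_KL(P||Q) = -0.30421 + 1.16459 + 0.82476 - 0.15442 = 1.53072 ≈ 1.5307 bits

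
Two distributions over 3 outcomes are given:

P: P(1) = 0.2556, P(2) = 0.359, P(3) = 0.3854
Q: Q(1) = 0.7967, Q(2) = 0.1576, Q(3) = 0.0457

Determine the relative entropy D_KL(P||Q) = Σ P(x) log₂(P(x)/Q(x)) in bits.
1.1927 bits

D_KL(P||Q) = Σ P(x) log₂(P(x)/Q(x))

Computing term by term:
  P(1)·log₂(P(1)/Q(1)) = 0.2556·log₂(0.2556/0.7967) = -0.41922
  P(2)·log₂(P(2)/Q(2)) = 0.359·log₂(0.359/0.1576) = 0.42639
  P(3)·log₂(P(3)/Q(3)) = 0.3854·log₂(0.3854/0.0457) = 1.18553

D_KL(P||Q) = -0.41922 + 0.42639 + 1.18553 = 1.19270 ≈ 1.1927 bits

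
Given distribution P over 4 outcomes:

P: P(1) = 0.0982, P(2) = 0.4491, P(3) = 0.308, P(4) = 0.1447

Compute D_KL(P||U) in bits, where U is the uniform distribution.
0.2257 bits

U(i) = 1/4 for all i

D_KL(P||U) = Σ P(x) log₂(P(x) / (1/4))
           = Σ P(x) log₂(P(x)) + log₂(4)
           = log₂(4) - H(P)

H(P) = -Σ P(x) log₂(P(x)):
  -P(1)·log₂(P(1)) = -(0.0982)·log₂(0.0982) = 0.32879
  -P(2)·log₂(P(2)) = -(0.4491)·log₂(0.4491) = 0.51866
  -P(3)·log₂(P(3)) = -(0.308)·log₂(0.308) = 0.52329
  -P(4)·log₂(P(4)) = -(0.1447)·log₂(0.1447) = 0.40355
H(P) = 0.32879 + 0.51866 + 0.52329 + 0.40355 = 1.77429 bits

log₂(4) = 2.00000 bits

D_KL(P||U) = 2.00000 - 1.77429 = 0.22571 ≈ 0.2257 bits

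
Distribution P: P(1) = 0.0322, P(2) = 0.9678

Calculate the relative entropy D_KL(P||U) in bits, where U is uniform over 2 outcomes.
0.7947 bits

U(i) = 1/2 for all i

D_KL(P||U) = Σ P(x) log₂(P(x) / (1/2))
           = Σ P(x) log₂(P(x)) + log₂(2)
           = log₂(2) - H(P)

H(P) = -Σ P(x) log₂(P(x)):
  -P(1)·log₂(P(1)) = -(0.0322)·log₂(0.0322) = 0.15961
  -P(2)·log₂(P(2)) = -(0.9678)·log₂(0.9678) = 0.04570
H(P) = 0.15961 + 0.04570 = 0.20531 bits

log₂(2) = 1.00000 bits

D_KL(P||U) = 1.00000 - 0.20531 = 0.79469 ≈ 0.7947 bits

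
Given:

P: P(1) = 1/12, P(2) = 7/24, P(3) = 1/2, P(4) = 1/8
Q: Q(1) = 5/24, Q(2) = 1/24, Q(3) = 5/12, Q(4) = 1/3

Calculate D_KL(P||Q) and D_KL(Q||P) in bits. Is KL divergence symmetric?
D_KL(P||Q) = 0.6633 bits, D_KL(Q||P) = 0.5205 bits. No, KL divergence is not symmetric.

D_KL(P||Q) = Σ P(x) log₂(P(x)/Q(x))

Computing term by term:
  P(1)·log₂(P(1)/Q(1)) = (1/12)·log₂((1/12)/(5/24)) = -0.11016
  P(2)·log₂(P(2)/Q(2)) = (7/24)·log₂((7/24)/(1/24)) = 0.81881
  P(3)·log₂(P(3)/Q(3)) = (1/2)·log₂((1/2)/(5/12)) = 0.13152
  P(4)·log₂(P(4)/Q(4)) = (1/8)·log₂((1/8)/(1/3)) = -0.17688

D_KL(P||Q) = -0.11016 + 0.81881 + 0.13152 - 0.17688 = 0.66329 ≈ 0.6633 bits

D_KL(Q||P) = Σ Q(x) log₂(Q(x)/P(x))

Computing term by term:
  Q(1)·log₂(Q(1)/P(1)) = (5/24)·log₂((5/24)/(1/12)) = 0.27540
  Q(2)·log₂(Q(2)/P(2)) = (1/24)·log₂((1/24)/(7/24)) = -0.11697
  Q(3)·log₂(Q(3)/P(3)) = (5/12)·log₂((5/12)/(1/2)) = -0.10960
  Q(4)·log₂(Q(4)/P(4)) = (1/3)·log₂((1/3)/(1/8)) = 0.47168

D_KL(Q||P) = 0.27540 - 0.11697 - 0.10960 + 0.47168 = 0.52051 ≈ 0.5205 bits

These are NOT equal (difference: 0.1428 bits). KL divergence is asymmetric: D_KL(P||Q) ≠ D_KL(Q||P) in general.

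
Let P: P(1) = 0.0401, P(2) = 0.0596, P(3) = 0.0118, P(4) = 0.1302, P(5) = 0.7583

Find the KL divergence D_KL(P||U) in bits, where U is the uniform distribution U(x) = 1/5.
1.1322 bits

U(i) = 1/5 for all i

D_KL(P||U) = Σ P(x) log₂(P(x) / (1/5))
           = Σ P(x) log₂(P(x)) + log₂(5)
           = log₂(5) - H(P)

H(P) = -Σ P(x) log₂(P(x)):
  -P(1)·log₂(P(1)) = -(0.0401)·log₂(0.0401) = 0.18607
  -P(2)·log₂(P(2)) = -(0.0596)·log₂(0.0596) = 0.24249
  -P(3)·log₂(P(3)) = -(0.0118)·log₂(0.0118) = 0.07558
  -P(4)·log₂(P(4)) = -(0.1302)·log₂(0.1302) = 0.38294
  -P(5)·log₂(P(5)) = -(0.7583)·log₂(0.7583) = 0.30268
H(P) = 0.18607 + 0.24249 + 0.07558 + 0.38294 + 0.30268 = 1.18976 bits

log₂(5) = 2.32193 bits

D_KL(P||U) = 2.32193 - 1.18976 = 1.13217 ≈ 1.1322 bits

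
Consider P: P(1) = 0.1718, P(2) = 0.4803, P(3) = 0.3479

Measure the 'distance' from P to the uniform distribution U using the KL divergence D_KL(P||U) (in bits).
0.1103 bits

U(i) = 1/3 for all i

D_KL(P||U) = Σ P(x) log₂(P(x) / (1/3))
           = Σ P(x) log₂(P(x)) + log₂(3)
           = log₂(3) - H(P)

H(P) = -Σ P(x) log₂(P(x)):
  -P(1)·log₂(P(1)) = -(0.1718)·log₂(0.1718) = 0.43658
  -P(2)·log₂(P(2)) = -(0.4803)·log₂(0.4803) = 0.50815
  -P(3)·log₂(P(3)) = -(0.3479)·log₂(0.3479) = 0.52994
H(P) = 0.43658 + 0.50815 + 0.52994 = 1.47467 bits

log₂(3) = 1.58496 bits

D_KL(P||U) = 1.58496 - 1.47467 = 0.11029 ≈ 0.1103 bits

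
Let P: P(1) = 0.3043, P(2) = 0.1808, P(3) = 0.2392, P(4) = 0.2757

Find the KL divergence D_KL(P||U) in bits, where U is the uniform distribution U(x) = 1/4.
0.0254 bits

U(i) = 1/4 for all i

D_KL(P||U) = Σ P(x) log₂(P(x) / (1/4))
           = Σ P(x) log₂(P(x)) + log₂(4)
           = log₂(4) - H(P)

H(P) = -Σ P(x) log₂(P(x)):
  -P(1)·log₂(P(1)) = -(0.3043)·log₂(0.3043) = 0.52231
  -P(2)·log₂(P(2)) = -(0.1808)·log₂(0.1808) = 0.44613
  -P(3)·log₂(P(3)) = -(0.2392)·log₂(0.2392) = 0.49364
  -P(4)·log₂(P(4)) = -(0.2757)·log₂(0.2757) = 0.51248
H(P) = 0.52231 + 0.44613 + 0.49364 + 0.51248 = 1.97456 bits

log₂(4) = 2.00000 bits

D_KL(P||U) = 2.00000 - 1.97456 = 0.02544 ≈ 0.0254 bits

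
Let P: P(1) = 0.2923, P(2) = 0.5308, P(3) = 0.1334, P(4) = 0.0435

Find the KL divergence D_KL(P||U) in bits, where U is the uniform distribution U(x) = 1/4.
0.4119 bits

U(i) = 1/4 for all i

D_KL(P||U) = Σ P(x) log₂(P(x) / (1/4))
           = Σ P(x) log₂(P(x)) + log₂(4)
           = log₂(4) - H(P)

H(P) = -Σ P(x) log₂(P(x)):
  -P(1)·log₂(P(1)) = -(0.2923)·log₂(0.2923) = 0.51868
  -P(2)·log₂(P(2)) = -(0.5308)·log₂(0.5308) = 0.48502
  -P(3)·log₂(P(3)) = -(0.1334)·log₂(0.1334) = 0.38768
  -P(4)·log₂(P(4)) = -(0.0435)·log₂(0.0435) = 0.19674
H(P) = 0.51868 + 0.48502 + 0.38768 + 0.19674 = 1.58812 bits

log₂(4) = 2.00000 bits

D_KL(P||U) = 2.00000 - 1.58812 = 0.41188 ≈ 0.4119 bits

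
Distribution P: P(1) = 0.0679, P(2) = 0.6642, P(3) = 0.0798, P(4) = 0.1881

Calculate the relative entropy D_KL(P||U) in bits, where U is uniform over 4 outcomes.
0.6000 bits

U(i) = 1/4 for all i

D_KL(P||U) = Σ P(x) log₂(P(x) / (1/4))
           = Σ P(x) log₂(P(x)) + log₂(4)
           = log₂(4) - H(P)

H(P) = -Σ P(x) log₂(P(x)):
  -P(1)·log₂(P(1)) = -(0.0679)·log₂(0.0679) = 0.26348
  -P(2)·log₂(P(2)) = -(0.6642)·log₂(0.6642) = 0.39208
  -P(3)·log₂(P(3)) = -(0.0798)·log₂(0.0798) = 0.29107
  -P(4)·log₂(P(4)) = -(0.1881)·log₂(0.1881) = 0.45340
H(P) = 0.26348 + 0.39208 + 0.29107 + 0.45340 = 1.40003 bits

log₂(4) = 2.00000 bits

D_KL(P||U) = 2.00000 - 1.40003 = 0.59997 ≈ 0.6000 bits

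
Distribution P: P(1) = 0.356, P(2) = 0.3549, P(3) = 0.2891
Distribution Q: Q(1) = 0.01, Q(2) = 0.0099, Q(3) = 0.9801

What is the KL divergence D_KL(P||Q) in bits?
3.1582 bits

D_KL(P||Q) = Σ P(x) log₂(P(x)/Q(x))

Computing term by term:
  P(1)·log₂(P(1)/Q(1)) = 0.356·log₂(0.356/0.01) = 1.83475
  P(2)·log₂(P(2)/Q(2)) = 0.3549·log₂(0.3549/0.0099) = 1.83265
  P(3)·log₂(P(3)/Q(3)) = 0.2891·log₂(0.2891/0.9801) = -0.50921

D_KL(P||Q) = 1.83475 + 1.83265 - 0.50921 = 3.15819 ≈ 3.1582 bits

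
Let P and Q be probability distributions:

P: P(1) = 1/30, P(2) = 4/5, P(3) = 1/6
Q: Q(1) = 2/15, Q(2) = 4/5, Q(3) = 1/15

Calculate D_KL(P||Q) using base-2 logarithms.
0.1537 bits

D_KL(P||Q) = Σ P(x) log₂(P(x)/Q(x))

Computing term by term:
  P(1)·log₂(P(1)/Q(1)) = (1/30)·log₂((1/30)/(2/15)) = -0.06667
  P(2)·log₂(P(2)/Q(2)) = (4/5)·log₂((4/5)/(4/5)) = 0.00000
  P(3)·log₂(P(3)/Q(3)) = (1/6)·log₂((1/6)/(1/15)) = 0.22032

D_KL(P||Q) = -0.06667 + 0.00000 + 0.22032 = 0.15365 ≈ 0.1537 bits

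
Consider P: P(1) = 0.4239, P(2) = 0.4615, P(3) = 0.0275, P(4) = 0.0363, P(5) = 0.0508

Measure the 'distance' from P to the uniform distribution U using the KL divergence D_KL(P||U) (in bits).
0.7476 bits

U(i) = 1/5 for all i

D_KL(P||U) = Σ P(x) log₂(P(x) / (1/5))
           = Σ P(x) log₂(P(x)) + log₂(5)
           = log₂(5) - H(P)

H(P) = -Σ P(x) log₂(P(x)):
  -P(1)·log₂(P(1)) = -(0.4239)·log₂(0.4239) = 0.52487
  -P(2)·log₂(P(2)) = -(0.4615)·log₂(0.4615) = 0.51485
  -P(3)·log₂(P(3)) = -(0.0275)·log₂(0.0275) = 0.14257
  -P(4)·log₂(P(4)) = -(0.0363)·log₂(0.0363) = 0.17366
  -P(5)·log₂(P(5)) = -(0.0508)·log₂(0.0508) = 0.21839
H(P) = 0.52487 + 0.51485 + 0.14257 + 0.17366 + 0.21839 = 1.57434 bits

log₂(5) = 2.32193 bits

D_KL(P||U) = 2.32193 - 1.57434 = 0.74759 ≈ 0.7476 bits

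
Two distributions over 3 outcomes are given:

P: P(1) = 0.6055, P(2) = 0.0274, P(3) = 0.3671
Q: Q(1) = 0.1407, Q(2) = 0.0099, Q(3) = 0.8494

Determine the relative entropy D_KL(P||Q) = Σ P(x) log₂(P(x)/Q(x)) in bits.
0.8708 bits

D_KL(P||Q) = Σ P(x) log₂(P(x)/Q(x))

Computing term by term:
  P(1)·log₂(P(1)/Q(1)) = 0.6055·log₂(0.6055/0.1407) = 1.27488
  P(2)·log₂(P(2)/Q(2)) = 0.0274·log₂(0.0274/0.0099) = 0.04024
  P(3)·log₂(P(3)/Q(3)) = 0.3671·log₂(0.3671/0.8494) = -0.44429

D_KL(P||Q) = 1.27488 + 0.04024 - 0.44429 = 0.87083 ≈ 0.8708 bits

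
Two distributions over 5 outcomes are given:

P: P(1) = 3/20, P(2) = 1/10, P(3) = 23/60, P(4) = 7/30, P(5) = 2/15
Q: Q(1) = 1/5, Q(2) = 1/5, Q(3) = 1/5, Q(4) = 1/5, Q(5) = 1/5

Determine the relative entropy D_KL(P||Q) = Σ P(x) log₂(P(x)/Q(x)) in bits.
0.1714 bits

D_KL(P||Q) = Σ P(x) log₂(P(x)/Q(x))

Computing term by term:
  P(1)·log₂(P(1)/Q(1)) = (3/20)·log₂((3/20)/(1/5)) = -0.06226
  P(2)·log₂(P(2)/Q(2)) = (1/10)·log₂((1/10)/(1/5)) = -0.10000
  P(3)·log₂(P(3)/Q(3)) = (23/60)·log₂((23/60)/(1/5)) = 0.35980
  P(4)·log₂(P(4)/Q(4)) = (7/30)·log₂((7/30)/(1/5)) = 0.05189
  P(5)·log₂(P(5)/Q(5)) = (2/15)·log₂((2/15)/(1/5)) = -0.07800

D_KL(P||Q) = -0.06226 - 0.10000 + 0.35980 + 0.05189 - 0.07800 = 0.17143 ≈ 0.1714 bits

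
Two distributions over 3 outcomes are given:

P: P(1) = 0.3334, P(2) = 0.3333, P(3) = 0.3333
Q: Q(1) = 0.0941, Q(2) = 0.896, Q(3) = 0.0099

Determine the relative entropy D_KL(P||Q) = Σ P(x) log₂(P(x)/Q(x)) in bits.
1.8239 bits

D_KL(P||Q) = Σ P(x) log₂(P(x)/Q(x))

Computing term by term:
  P(1)·log₂(P(1)/Q(1)) = 0.3334·log₂(0.3334/0.0941) = 0.60845
  P(2)·log₂(P(2)/Q(2)) = 0.3333·log₂(0.3333/0.896) = -0.47551
  P(3)·log₂(P(3)/Q(3)) = 0.3333·log₂(0.3333/0.0099) = 1.69091

D_KL(P||Q) = 0.60845 - 0.47551 + 1.69091 = 1.82385 ≈ 1.8239 bits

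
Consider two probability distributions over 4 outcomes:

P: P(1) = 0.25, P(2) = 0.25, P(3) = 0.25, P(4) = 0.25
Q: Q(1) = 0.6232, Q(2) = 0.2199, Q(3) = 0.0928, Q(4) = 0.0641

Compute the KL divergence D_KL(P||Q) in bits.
0.5651 bits

D_KL(P||Q) = Σ P(x) log₂(P(x)/Q(x))

Computing term by term:
  P(1)·log₂(P(1)/Q(1)) = 0.25·log₂(0.25/0.6232) = -0.32944
  P(2)·log₂(P(2)/Q(2)) = 0.25·log₂(0.25/0.2199) = 0.04627
  P(3)·log₂(P(3)/Q(3)) = 0.25·log₂(0.25/0.0928) = 0.35743
  P(4)·log₂(P(4)/Q(4)) = 0.25·log₂(0.25/0.0641) = 0.49088

D_KL(P||Q) = -0.32944 + 0.04627 + 0.35743 + 0.49088 = 0.56514 ≈ 0.5651 bits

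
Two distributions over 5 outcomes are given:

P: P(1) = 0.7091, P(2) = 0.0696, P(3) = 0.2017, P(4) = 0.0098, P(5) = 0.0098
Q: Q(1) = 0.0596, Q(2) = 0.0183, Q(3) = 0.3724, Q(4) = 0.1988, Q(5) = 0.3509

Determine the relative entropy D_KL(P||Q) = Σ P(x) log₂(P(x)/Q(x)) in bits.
2.3959 bits

D_KL(P||Q) = Σ P(x) log₂(P(x)/Q(x))

Computing term by term:
  P(1)·log₂(P(1)/Q(1)) = 0.7091·log₂(0.7091/0.0596) = 2.53333
  P(2)·log₂(P(2)/Q(2)) = 0.0696·log₂(0.0696/0.0183) = 0.13414
  P(3)·log₂(P(3)/Q(3)) = 0.2017·log₂(0.2017/0.3724) = -0.17843
  P(4)·log₂(P(4)/Q(4)) = 0.0098·log₂(0.0098/0.1988) = -0.04256
  P(5)·log₂(P(5)/Q(5)) = 0.0098·log₂(0.0098/0.3509) = -0.05059

D_KL(P||Q) = 2.53333 + 0.13414 - 0.17843 - 0.04256 - 0.05059 = 2.39589 ≈ 2.3959 bits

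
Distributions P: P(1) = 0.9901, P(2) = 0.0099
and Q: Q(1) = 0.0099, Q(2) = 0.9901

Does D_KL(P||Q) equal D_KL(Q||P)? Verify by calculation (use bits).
D_KL(P||Q) = 6.5125 bits, D_KL(Q||P) = 6.5125 bits. Yes — for this pair D_KL(P||Q) = D_KL(Q||P).

D_KL(P||Q) = Σ P(x) log₂(P(x)/Q(x))

Computing term by term:
  P(1)·log₂(P(1)/Q(1)) = 0.9901·log₂(0.9901/0.0099) = 6.57823
  P(2)·log₂(P(2)/Q(2)) = 0.0099·log₂(0.0099/0.9901) = -0.06578

D_KL(P||Q) = 6.57823 - 0.06578 = 6.51245 ≈ 6.5125 bits

D_KL(Q||P) = Σ Q(x) log₂(Q(x)/P(x))

Computing term by term:
  Q(1)·log₂(Q(1)/P(1)) = 0.0099·log₂(0.0099/0.9901) = -0.06578
  Q(2)·log₂(Q(2)/P(2)) = 0.9901·log₂(0.9901/0.0099) = 6.57823

D_KL(Q||P) = -0.06578 + 6.57823 = 6.51245 ≈ 6.5125 bits

These ARE equal here. Q is P with outcomes relabeled (Q(1) = P(2), Q(2) = P(1)) by a relabeling that is its own inverse, so the two sums contain exactly the same terms in a different order. This is a special case — KL divergence is not symmetric in general: D_KL(P||Q) ≠ D_KL(Q||P) for most P, Q.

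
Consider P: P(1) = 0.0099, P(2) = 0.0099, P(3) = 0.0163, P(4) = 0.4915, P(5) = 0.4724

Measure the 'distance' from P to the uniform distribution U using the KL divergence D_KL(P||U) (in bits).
1.0785 bits

U(i) = 1/5 for all i

D_KL(P||U) = Σ P(x) log₂(P(x) / (1/5))
           = Σ P(x) log₂(P(x)) + log₂(5)
           = log₂(5) - H(P)

H(P) = -Σ P(x) log₂(P(x)):
  -P(1)·log₂(P(1)) = -(0.0099)·log₂(0.0099) = 0.06592
  -P(2)·log₂(P(2)) = -(0.0099)·log₂(0.0099) = 0.06592
  -P(3)·log₂(P(3)) = -(0.0163)·log₂(0.0163) = 0.09681
  -P(4)·log₂(P(4)) = -(0.4915)·log₂(0.4915) = 0.50366
  -P(5)·log₂(P(5)) = -(0.4724)·log₂(0.4724) = 0.51110
H(P) = 0.06592 + 0.06592 + 0.09681 + 0.50366 + 0.51110 = 1.24341 bits

log₂(5) = 2.32193 bits

D_KL(P||U) = 2.32193 - 1.24341 = 1.07852 ≈ 1.0785 bits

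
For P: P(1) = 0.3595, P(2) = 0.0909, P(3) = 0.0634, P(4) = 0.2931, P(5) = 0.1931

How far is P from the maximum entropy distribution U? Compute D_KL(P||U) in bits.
0.2475 bits

U(i) = 1/5 for all i

D_KL(P||U) = Σ P(x) log₂(P(x) / (1/5))
           = Σ P(x) log₂(P(x)) + log₂(5)
           = log₂(5) - H(P)

H(P) = -Σ P(x) log₂(P(x)):
  -P(1)·log₂(P(1)) = -(0.3595)·log₂(0.3595) = 0.53060
  -P(2)·log₂(P(2)) = -(0.0909)·log₂(0.0909) = 0.31448
  -P(3)·log₂(P(3)) = -(0.0634)·log₂(0.0634) = 0.25229
  -P(4)·log₂(P(4)) = -(0.2931)·log₂(0.2931) = 0.51894
  -P(5)·log₂(P(5)) = -(0.1931)·log₂(0.1931) = 0.45815
H(P) = 0.53060 + 0.31448 + 0.25229 + 0.51894 + 0.45815 = 2.07446 bits

log₂(5) = 2.32193 bits

D_KL(P||U) = 2.32193 - 2.07446 = 0.24747 ≈ 0.2475 bits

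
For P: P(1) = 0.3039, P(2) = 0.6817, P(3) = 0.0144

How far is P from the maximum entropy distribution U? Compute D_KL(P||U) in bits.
0.5978 bits

U(i) = 1/3 for all i

D_KL(P||U) = Σ P(x) log₂(P(x) / (1/3))
           = Σ P(x) log₂(P(x)) + log₂(3)
           = log₂(3) - H(P)

H(P) = -Σ P(x) log₂(P(x)):
  -P(1)·log₂(P(1)) = -(0.3039)·log₂(0.3039) = 0.52220
  -P(2)·log₂(P(2)) = -(0.6817)·log₂(0.6817) = 0.37684
  -P(3)·log₂(P(3)) = -(0.0144)·log₂(0.0144) = 0.08810
H(P) = 0.52220 + 0.37684 + 0.08810 = 0.98714 bits

log₂(3) = 1.58496 bits

D_KL(P||U) = 1.58496 - 0.98714 = 0.59782 ≈ 0.5978 bits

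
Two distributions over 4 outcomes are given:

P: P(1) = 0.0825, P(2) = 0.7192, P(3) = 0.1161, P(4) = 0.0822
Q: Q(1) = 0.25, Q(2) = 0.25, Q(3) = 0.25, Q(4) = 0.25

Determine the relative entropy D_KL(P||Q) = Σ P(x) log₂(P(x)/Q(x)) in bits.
0.7041 bits

D_KL(P||Q) = Σ P(x) log₂(P(x)/Q(x))

Computing term by term:
  P(1)·log₂(P(1)/Q(1)) = 0.0825·log₂(0.0825/0.25) = -0.13196
  P(2)·log₂(P(2)/Q(2)) = 0.7192·log₂(0.7192/0.25) = 1.09640
  P(3)·log₂(P(3)/Q(3)) = 0.1161·log₂(0.1161/0.25) = -0.12847
  P(4)·log₂(P(4)/Q(4)) = 0.0822·log₂(0.0822/0.25) = -0.13191

D_KL(P||Q) = -0.13196 + 1.09640 - 0.12847 - 0.13191 = 0.70406 ≈ 0.7041 bits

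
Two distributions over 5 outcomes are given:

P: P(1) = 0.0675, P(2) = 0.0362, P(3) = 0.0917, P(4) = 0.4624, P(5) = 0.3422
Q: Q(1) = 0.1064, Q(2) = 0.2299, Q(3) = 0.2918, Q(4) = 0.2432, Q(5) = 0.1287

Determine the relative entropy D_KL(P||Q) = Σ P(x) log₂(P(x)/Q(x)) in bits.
0.6174 bits

D_KL(P||Q) = Σ P(x) log₂(P(x)/Q(x))

Computing term by term:
  P(1)·log₂(P(1)/Q(1)) = 0.0675·log₂(0.0675/0.1064) = -0.04432
  P(2)·log₂(P(2)/Q(2)) = 0.0362·log₂(0.0362/0.2299) = -0.09654
  P(3)·log₂(P(3)/Q(3)) = 0.0917·log₂(0.0917/0.2918) = -0.15314
  P(4)·log₂(P(4)/Q(4)) = 0.4624·log₂(0.4624/0.2432) = 0.42864
  P(5)·log₂(P(5)/Q(5)) = 0.3422·log₂(0.3422/0.1287) = 0.48279

D_KL(P||Q) = -0.04432 - 0.09654 - 0.15314 + 0.42864 + 0.48279 = 0.61743 ≈ 0.6174 bits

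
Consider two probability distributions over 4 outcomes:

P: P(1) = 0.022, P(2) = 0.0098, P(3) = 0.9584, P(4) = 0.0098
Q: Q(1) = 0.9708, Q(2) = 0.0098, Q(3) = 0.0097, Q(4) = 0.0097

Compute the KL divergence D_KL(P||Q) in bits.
6.2308 bits

D_KL(P||Q) = Σ P(x) log₂(P(x)/Q(x))

Computing term by term:
  P(1)·log₂(P(1)/Q(1)) = 0.022·log₂(0.022/0.9708) = -0.12020
  P(2)·log₂(P(2)/Q(2)) = 0.0098·log₂(0.0098/0.0098) = 0.00000
  P(3)·log₂(P(3)/Q(3)) = 0.9584·log₂(0.9584/0.0097) = 6.35084
  P(4)·log₂(P(4)/Q(4)) = 0.0098·log₂(0.0098/0.0097) = 0.00015

D_KL(P||Q) = -0.12020 + 0.00000 + 6.35084 + 0.00015 = 6.23079 ≈ 6.2308 bits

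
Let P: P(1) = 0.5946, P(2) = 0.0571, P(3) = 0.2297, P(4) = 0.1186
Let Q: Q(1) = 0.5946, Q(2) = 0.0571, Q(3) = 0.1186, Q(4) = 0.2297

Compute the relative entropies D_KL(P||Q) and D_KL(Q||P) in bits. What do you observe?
D_KL(P||Q) = 0.1060 bits, D_KL(Q||P) = 0.1060 bits. The two directions give the same value here, because Q is a self-inverse relabeling of P; in general KL divergence is asymmetric.

D_KL(P||Q) = Σ P(x) log₂(P(x)/Q(x))

Computing term by term:
  P(1)·log₂(P(1)/Q(1)) = 0.5946·log₂(0.5946/0.5946) = 0.00000
  P(2)·log₂(P(2)/Q(2)) = 0.0571·log₂(0.0571/0.0571) = 0.00000
  P(3)·log₂(P(3)/Q(3)) = 0.2297·log₂(0.2297/0.1186) = 0.21905
  P(4)·log₂(P(4)/Q(4)) = 0.1186·log₂(0.1186/0.2297) = -0.11310

D_KL(P||Q) = 0.00000 + 0.00000 + 0.21905 - 0.11310 = 0.10595 ≈ 0.1060 bits

D_KL(Q||P) = Σ Q(x) log₂(Q(x)/P(x))

Computing term by term:
  Q(1)·log₂(Q(1)/P(1)) = 0.5946·log₂(0.5946/0.5946) = 0.00000
  Q(2)·log₂(Q(2)/P(2)) = 0.0571·log₂(0.0571/0.0571) = 0.00000
  Q(3)·log₂(Q(3)/P(3)) = 0.1186·log₂(0.1186/0.2297) = -0.11310
  Q(4)·log₂(Q(4)/P(4)) = 0.2297·log₂(0.2297/0.1186) = 0.21905

D_KL(Q||P) = 0.00000 + 0.00000 - 0.11310 + 0.21905 = 0.10595 ≈ 0.1060 bits

These ARE equal here. Q is P with outcomes relabeled (Q(3) = P(4), Q(4) = P(3)) by a relabeling that is its own inverse, so the two sums contain exactly the same terms in a different order. This is a special case — KL divergence is not symmetric in general: D_KL(P||Q) ≠ D_KL(Q||P) for most P, Q.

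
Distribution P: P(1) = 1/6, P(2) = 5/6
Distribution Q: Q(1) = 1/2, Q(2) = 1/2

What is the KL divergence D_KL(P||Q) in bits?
0.3500 bits

D_KL(P||Q) = Σ P(x) log₂(P(x)/Q(x))

Computing term by term:
  P(1)·log₂(P(1)/Q(1)) = (1/6)·log₂((1/6)/(1/2)) = -0.26416
  P(2)·log₂(P(2)/Q(2)) = (5/6)·log₂((5/6)/(1/2)) = 0.61414

D_KL(P||Q) = -0.26416 + 0.61414 = 0.34998 ≈ 0.3500 bits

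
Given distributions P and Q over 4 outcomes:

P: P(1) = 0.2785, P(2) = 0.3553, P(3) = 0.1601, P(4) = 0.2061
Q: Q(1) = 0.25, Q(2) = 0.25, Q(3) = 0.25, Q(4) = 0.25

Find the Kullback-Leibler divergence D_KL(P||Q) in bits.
0.0632 bits

D_KL(P||Q) = Σ P(x) log₂(P(x)/Q(x))

Computing term by term:
  P(1)·log₂(P(1)/Q(1)) = 0.2785·log₂(0.2785/0.25) = 0.04338
  P(2)·log₂(P(2)/Q(2)) = 0.3553·log₂(0.3553/0.25) = 0.18018
  P(3)·log₂(P(3)/Q(3)) = 0.1601·log₂(0.1601/0.25) = -0.10294
  P(4)·log₂(P(4)/Q(4)) = 0.2061·log₂(0.2061/0.25) = -0.05742

D_KL(P||Q) = 0.04338 + 0.18018 - 0.10294 - 0.05742 = 0.06320 ≈ 0.0632 bits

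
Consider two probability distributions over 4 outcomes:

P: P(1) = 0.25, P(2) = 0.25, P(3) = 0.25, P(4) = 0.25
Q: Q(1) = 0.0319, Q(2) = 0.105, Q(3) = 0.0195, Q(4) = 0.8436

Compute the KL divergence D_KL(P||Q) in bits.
1.5369 bits

D_KL(P||Q) = Σ P(x) log₂(P(x)/Q(x))

Computing term by term:
  P(1)·log₂(P(1)/Q(1)) = 0.25·log₂(0.25/0.0319) = 0.74257
  P(2)·log₂(P(2)/Q(2)) = 0.25·log₂(0.25/0.105) = 0.31288
  P(3)·log₂(P(3)/Q(3)) = 0.25·log₂(0.25/0.0195) = 0.92010
  P(4)·log₂(P(4)/Q(4)) = 0.25·log₂(0.25/0.8436) = -0.43866

D_KL(P||Q) = 0.74257 + 0.31288 + 0.92010 - 0.43866 = 1.53689 ≈ 1.5369 bits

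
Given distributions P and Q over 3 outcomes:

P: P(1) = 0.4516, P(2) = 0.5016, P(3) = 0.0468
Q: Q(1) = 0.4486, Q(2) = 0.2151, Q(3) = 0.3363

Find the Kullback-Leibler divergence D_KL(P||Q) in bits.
0.4839 bits

D_KL(P||Q) = Σ P(x) log₂(P(x)/Q(x))

Computing term by term:
  P(1)·log₂(P(1)/Q(1)) = 0.4516·log₂(0.4516/0.4486) = 0.00434
  P(2)·log₂(P(2)/Q(2)) = 0.5016·log₂(0.5016/0.2151) = 0.61272
  P(3)·log₂(P(3)/Q(3)) = 0.0468·log₂(0.0468/0.3363) = -0.13315

D_KL(P||Q) = 0.00434 + 0.61272 - 0.13315 = 0.48391 ≈ 0.4839 bits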